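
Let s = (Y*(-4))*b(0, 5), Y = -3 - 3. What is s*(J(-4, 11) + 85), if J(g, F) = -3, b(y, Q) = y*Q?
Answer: 0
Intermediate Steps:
b(y, Q) = Q*y
Y = -6
s = 0 (s = (-6*(-4))*(5*0) = 24*0 = 0)
s*(J(-4, 11) + 85) = 0*(-3 + 85) = 0*82 = 0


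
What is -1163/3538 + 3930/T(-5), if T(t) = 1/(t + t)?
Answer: -139044563/3538 ≈ -39300.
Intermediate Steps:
T(t) = 1/(2*t)
-1163/3538 + 3930/T(-5) = -1163/3538 + 3930/(((½)/(-5))) = -1163*1/3538 + 3930/(((½)*(-⅕))) = -1163/3538 + 3930/(-⅒) = -1163/3538 + 3930*(-10) = -1163/3538 - 39300 = -139044563/3538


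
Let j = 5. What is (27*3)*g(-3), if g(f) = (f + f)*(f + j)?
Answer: -972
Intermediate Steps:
g(f) = 2*f*(5 + f) (g(f) = (f + f)*(f + 5) = (2*f)*(5 + f) = 2*f*(5 + f))
(27*3)*g(-3) = (27*3)*(2*(-3)*(5 - 3)) = 81*(2*(-3)*2) = 81*(-12) = -972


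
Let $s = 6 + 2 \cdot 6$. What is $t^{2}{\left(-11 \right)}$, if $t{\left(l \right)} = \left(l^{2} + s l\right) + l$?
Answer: $7744$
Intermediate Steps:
$s = 18$ ($s = 6 + 12 = 18$)
$t{\left(l \right)} = l^{2} + 19 l$ ($t{\left(l \right)} = \left(l^{2} + 18 l\right) + l = l^{2} + 19 l$)
$t^{2}{\left(-11 \right)} = \left(- 11 \left(19 - 11\right)\right)^{2} = \left(\left(-11\right) 8\right)^{2} = \left(-88\right)^{2} = 7744$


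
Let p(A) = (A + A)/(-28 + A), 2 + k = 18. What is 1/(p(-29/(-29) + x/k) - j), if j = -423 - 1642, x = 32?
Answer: 25/51619 ≈ 0.00048432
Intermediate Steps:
k = 16 (k = -2 + 18 = 16)
p(A) = 2*A/(-28 + A) (p(A) = (2*A)/(-28 + A) = 2*A/(-28 + A))
j = -2065
1/(p(-29/(-29) + x/k) - j) = 1/(2*(-29/(-29) + 32/16)/(-28 + (-29/(-29) + 32/16)) - 1*(-2065)) = 1/(2*(-29*(-1/29) + 32*(1/16))/(-28 + (-29*(-1/29) + 32*(1/16))) + 2065) = 1/(2*(1 + 2)/(-28 + (1 + 2)) + 2065) = 1/(2*3/(-28 + 3) + 2065) = 1/(2*3/(-25) + 2065) = 1/(2*3*(-1/25) + 2065) = 1/(-6/25 + 2065) = 1/(51619/25) = 25/51619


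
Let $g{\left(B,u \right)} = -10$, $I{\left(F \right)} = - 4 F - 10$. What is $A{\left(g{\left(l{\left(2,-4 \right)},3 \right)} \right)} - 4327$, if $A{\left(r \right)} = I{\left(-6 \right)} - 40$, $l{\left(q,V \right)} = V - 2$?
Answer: $-4353$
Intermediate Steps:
$I{\left(F \right)} = -10 - 4 F$
$l{\left(q,V \right)} = -2 + V$
$A{\left(r \right)} = -26$ ($A{\left(r \right)} = \left(-10 - -24\right) - 40 = \left(-10 + 24\right) - 40 = 14 - 40 = -26$)
$A{\left(g{\left(l{\left(2,-4 \right)},3 \right)} \right)} - 4327 = -26 - 4327 = -4353$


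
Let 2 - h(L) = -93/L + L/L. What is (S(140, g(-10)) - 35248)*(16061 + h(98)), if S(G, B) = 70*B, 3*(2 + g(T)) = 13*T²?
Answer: -3978449786/49 ≈ -8.1193e+7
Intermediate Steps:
g(T) = -2 + 13*T²/3 (g(T) = -2 + (13*T²)/3 = -2 + 13*T²/3)
h(L) = 1 + 93/L (h(L) = 2 - (-93/L + L/L) = 2 - (-93/L + 1) = 2 - (1 - 93/L) = 2 + (-1 + 93/L) = 1 + 93/L)
(S(140, g(-10)) - 35248)*(16061 + h(98)) = (70*(-2 + (13/3)*(-10)²) - 35248)*(16061 + (93 + 98)/98) = (70*(-2 + (13/3)*100) - 35248)*(16061 + (1/98)*191) = (70*(-2 + 1300/3) - 35248)*(16061 + 191/98) = (70*(1294/3) - 35248)*(1574169/98) = (90580/3 - 35248)*(1574169/98) = -15164/3*1574169/98 = -3978449786/49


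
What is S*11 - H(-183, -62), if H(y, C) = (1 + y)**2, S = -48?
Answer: -33652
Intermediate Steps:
S*11 - H(-183, -62) = -48*11 - (1 - 183)**2 = -528 - 1*(-182)**2 = -528 - 1*33124 = -528 - 33124 = -33652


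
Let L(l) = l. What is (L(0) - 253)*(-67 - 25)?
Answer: 23276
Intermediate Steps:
(L(0) - 253)*(-67 - 25) = (0 - 253)*(-67 - 25) = -253*(-92) = 23276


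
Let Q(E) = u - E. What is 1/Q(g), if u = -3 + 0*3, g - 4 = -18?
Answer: 1/11 ≈ 0.090909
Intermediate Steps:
g = -14 (g = 4 - 18 = -14)
u = -3 (u = -3 + 0 = -3)
Q(E) = -3 - E
1/Q(g) = 1/(-3 - 1*(-14)) = 1/(-3 + 14) = 1/11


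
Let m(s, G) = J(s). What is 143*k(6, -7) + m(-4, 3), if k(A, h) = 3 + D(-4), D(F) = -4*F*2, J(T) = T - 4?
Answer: 4997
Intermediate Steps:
J(T) = -4 + T
D(F) = -8*F
m(s, G) = -4 + s
k(A, h) = 35 (k(A, h) = 3 - 8*(-4) = 3 + 32 = 35)
143*k(6, -7) + m(-4, 3) = 143*35 + (-4 - 4) = 5005 - 8 = 4997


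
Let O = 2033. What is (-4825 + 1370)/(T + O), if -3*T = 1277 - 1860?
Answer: -10365/6682 ≈ -1.5512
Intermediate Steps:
T = 583/3 (T = -(1277 - 1860)/3 = -1/3*(-583) = 583/3 ≈ 194.33)
(-4825 + 1370)/(T + O) = (-4825 + 1370)/(583/3 + 2033) = -3455/6682/3 = -3455*3/6682 = -10365/6682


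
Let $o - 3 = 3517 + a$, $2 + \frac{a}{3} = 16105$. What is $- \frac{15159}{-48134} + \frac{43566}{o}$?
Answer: $\frac{2882681655}{2494737086} \approx 1.1555$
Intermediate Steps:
$a = 48309$ ($a = -6 + 3 \cdot 16105 = -6 + 48315 = 48309$)
$o = 51829$ ($o = 3 + \left(3517 + 48309\right) = 3 + 51826 = 51829$)
$- \frac{15159}{-48134} + \frac{43566}{o} = - \frac{15159}{-48134} + \frac{43566}{51829} = \left(-15159\right) \left(- \frac{1}{48134}\right) + 43566 \cdot \frac{1}{51829} = \frac{15159}{48134} + \frac{43566}{51829} = \frac{2882681655}{2494737086}$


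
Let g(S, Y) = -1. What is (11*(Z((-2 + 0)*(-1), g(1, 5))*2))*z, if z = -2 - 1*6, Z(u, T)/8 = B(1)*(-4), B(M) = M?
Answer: 5632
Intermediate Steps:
Z(u, T) = -32 (Z(u, T) = 8*(1*(-4)) = 8*(-4) = -32)
z = -8 (z = -2 - 6 = -8)
(11*(Z((-2 + 0)*(-1), g(1, 5))*2))*z = (11*(-32*2))*(-8) = (11*(-64))*(-8) = -704*(-8) = 5632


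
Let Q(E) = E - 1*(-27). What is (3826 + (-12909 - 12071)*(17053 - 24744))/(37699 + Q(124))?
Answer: 96062503/18925 ≈ 5076.0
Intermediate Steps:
Q(E) = 27 + E (Q(E) = E + 27 = 27 + E)
(3826 + (-12909 - 12071)*(17053 - 24744))/(37699 + Q(124)) = (3826 + (-12909 - 12071)*(17053 - 24744))/(37699 + (27 + 124)) = (3826 - 24980*(-7691))/(37699 + 151) = (3826 + 192121180)/37850 = 192125006*(1/37850) = 96062503/18925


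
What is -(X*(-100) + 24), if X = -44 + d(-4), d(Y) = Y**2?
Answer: -2824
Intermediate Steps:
X = -28 (X = -44 + (-4)**2 = -44 + 16 = -28)
-(X*(-100) + 24) = -(-28*(-100) + 24) = -(2800 + 24) = -1*2824 = -2824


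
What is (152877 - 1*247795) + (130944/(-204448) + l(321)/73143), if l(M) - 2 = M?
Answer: -44356487331095/467310627 ≈ -94919.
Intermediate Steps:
l(M) = 2 + M
(152877 - 1*247795) + (130944/(-204448) + l(321)/73143) = (152877 - 1*247795) + (130944/(-204448) + (2 + 321)/73143) = (152877 - 247795) + (130944*(-1/204448) + 323*(1/73143)) = -94918 + (-4092/6389 + 323/73143) = -94918 - 297237509/467310627 = -44356487331095/467310627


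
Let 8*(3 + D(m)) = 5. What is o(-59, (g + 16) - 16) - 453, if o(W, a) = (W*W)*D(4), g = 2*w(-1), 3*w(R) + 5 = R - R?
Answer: -69763/8 ≈ -8720.4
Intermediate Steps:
D(m) = -19/8 (D(m) = -3 + (⅛)*5 = -3 + 5/8 = -19/8)
w(R) = -5/3 (w(R) = -5/3 + (R - R)/3 = -5/3 + (⅓)*0 = -5/3 + 0 = -5/3)
g = -10/3 (g = 2*(-5/3) = -10/3 ≈ -3.3333)
o(W, a) = -19*W²/8 (o(W, a) = (W*W)*(-19/8) = W²*(-19/8) = -19*W²/8)
o(-59, (g + 16) - 16) - 453 = -19/8*(-59)² - 453 = -19/8*3481 - 453 = -66139/8 - 453 = -69763/8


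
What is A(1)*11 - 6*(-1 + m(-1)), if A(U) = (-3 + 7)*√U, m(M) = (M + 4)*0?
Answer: 50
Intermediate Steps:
m(M) = 0 (m(M) = (4 + M)*0 = 0)
A(U) = 4*√U
A(1)*11 - 6*(-1 + m(-1)) = (4*√1)*11 - 6*(-1 + 0) = (4*1)*11 - 6*(-1) = 4*11 + 6 = 44 + 6 = 50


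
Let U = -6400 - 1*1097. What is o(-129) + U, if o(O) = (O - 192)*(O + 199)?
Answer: -29967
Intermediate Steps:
o(O) = (-192 + O)*(199 + O)
U = -7497 (U = -6400 - 1097 = -7497)
o(-129) + U = (-38208 + (-129)**2 + 7*(-129)) - 7497 = (-38208 + 16641 - 903) - 7497 = -22470 - 7497 = -29967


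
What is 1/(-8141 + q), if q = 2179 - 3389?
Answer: -1/9351 ≈ -0.00010694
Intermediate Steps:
q = -1210
1/(-8141 + q) = 1/(-8141 - 1210) = 1/(-9351) = -1/9351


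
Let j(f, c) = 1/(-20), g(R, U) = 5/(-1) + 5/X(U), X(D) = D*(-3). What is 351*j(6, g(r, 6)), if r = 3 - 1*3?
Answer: -351/20 ≈ -17.550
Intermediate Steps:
X(D) = -3*D
r = 0 (r = 3 - 3 = 0)
g(R, U) = -5 - 5/(3*U) (g(R, U) = 5/(-1) + 5/((-3*U)) = 5*(-1) + 5*(-1/(3*U)) = -5 - 5/(3*U))
j(f, c) = -1/20
351*j(6, g(r, 6)) = 351*(-1/20) = -351/20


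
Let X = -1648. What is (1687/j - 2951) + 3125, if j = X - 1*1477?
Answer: 542063/3125 ≈ 173.46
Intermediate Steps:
j = -3125 (j = -1648 - 1*1477 = -1648 - 1477 = -3125)
(1687/j - 2951) + 3125 = (1687/(-3125) - 2951) + 3125 = (1687*(-1/3125) - 2951) + 3125 = (-1687/3125 - 2951) + 3125 = -9223562/3125 + 3125 = 542063/3125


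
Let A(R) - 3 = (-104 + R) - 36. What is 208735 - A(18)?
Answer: 208854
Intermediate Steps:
A(R) = -137 + R (A(R) = 3 + ((-104 + R) - 36) = 3 + (-140 + R) = -137 + R)
208735 - A(18) = 208735 - (-137 + 18) = 208735 - 1*(-119) = 208735 + 119 = 208854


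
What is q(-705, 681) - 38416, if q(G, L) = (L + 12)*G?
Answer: -526981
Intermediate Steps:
q(G, L) = G*(12 + L) (q(G, L) = (12 + L)*G = G*(12 + L))
q(-705, 681) - 38416 = -705*(12 + 681) - 38416 = -705*693 - 38416 = -488565 - 38416 = -526981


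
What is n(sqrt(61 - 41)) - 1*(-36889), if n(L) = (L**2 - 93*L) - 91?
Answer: 36818 - 186*sqrt(5) ≈ 36402.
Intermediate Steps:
n(L) = -91 + L**2 - 93*L
n(sqrt(61 - 41)) - 1*(-36889) = (-91 + (sqrt(61 - 41))**2 - 93*sqrt(61 - 41)) - 1*(-36889) = (-91 + (sqrt(20))**2 - 186*sqrt(5)) + 36889 = (-91 + (2*sqrt(5))**2 - 186*sqrt(5)) + 36889 = (-91 + 20 - 186*sqrt(5)) + 36889 = (-71 - 186*sqrt(5)) + 36889 = 36818 - 186*sqrt(5)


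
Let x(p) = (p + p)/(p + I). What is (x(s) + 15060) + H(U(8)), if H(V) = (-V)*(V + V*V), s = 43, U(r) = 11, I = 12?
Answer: 748526/55 ≈ 13610.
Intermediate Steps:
H(V) = -V*(V + V²) (H(V) = (-V)*(V + V²) = -V*(V + V²))
x(p) = 2*p/(12 + p) (x(p) = (p + p)/(p + 12) = (2*p)/(12 + p) = 2*p/(12 + p))
(x(s) + 15060) + H(U(8)) = (2*43/(12 + 43) + 15060) + 11²*(-1 - 1*11) = (2*43/55 + 15060) + 121*(-1 - 11) = (2*43*(1/55) + 15060) + 121*(-12) = (86/55 + 15060) - 1452 = 828386/55 - 1452 = 748526/55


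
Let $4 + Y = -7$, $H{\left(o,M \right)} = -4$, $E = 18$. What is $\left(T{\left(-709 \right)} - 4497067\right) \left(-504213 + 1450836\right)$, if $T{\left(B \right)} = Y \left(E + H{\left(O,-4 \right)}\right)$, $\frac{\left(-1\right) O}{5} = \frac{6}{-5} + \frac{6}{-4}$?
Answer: $-4257172834683$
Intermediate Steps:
$O = \frac{27}{2}$ ($O = - 5 \left(\frac{6}{-5} + \frac{6}{-4}\right) = - 5 \left(6 \left(- \frac{1}{5}\right) + 6 \left(- \frac{1}{4}\right)\right) = - 5 \left(- \frac{6}{5} - \frac{3}{2}\right) = \left(-5\right) \left(- \frac{27}{10}\right) = \frac{27}{2} \approx 13.5$)
$Y = -11$ ($Y = -4 - 7 = -11$)
$T{\left(B \right)} = -154$ ($T{\left(B \right)} = - 11 \left(18 - 4\right) = \left(-11\right) 14 = -154$)
$\left(T{\left(-709 \right)} - 4497067\right) \left(-504213 + 1450836\right) = \left(-154 - 4497067\right) \left(-504213 + 1450836\right) = \left(-4497221\right) 946623 = -4257172834683$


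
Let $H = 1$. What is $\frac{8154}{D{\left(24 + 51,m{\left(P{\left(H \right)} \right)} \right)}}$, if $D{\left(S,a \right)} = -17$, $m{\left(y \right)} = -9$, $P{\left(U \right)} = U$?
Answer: $- \frac{8154}{17} \approx -479.65$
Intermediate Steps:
$\frac{8154}{D{\left(24 + 51,m{\left(P{\left(H \right)} \right)} \right)}} = \frac{8154}{-17} = 8154 \left(- \frac{1}{17}\right) = - \frac{8154}{17}$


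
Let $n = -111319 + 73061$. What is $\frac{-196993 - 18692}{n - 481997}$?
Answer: $\frac{43137}{104051} \approx 0.41458$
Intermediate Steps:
$n = -38258$
$\frac{-196993 - 18692}{n - 481997} = \frac{-196993 - 18692}{-38258 - 481997} = - \frac{215685}{-520255} = \left(-215685\right) \left(- \frac{1}{520255}\right) = \frac{43137}{104051}$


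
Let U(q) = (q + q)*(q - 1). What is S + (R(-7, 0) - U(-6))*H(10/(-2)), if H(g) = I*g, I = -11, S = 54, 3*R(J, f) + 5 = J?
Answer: -4786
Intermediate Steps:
R(J, f) = -5/3 + J/3
U(q) = 2*q*(-1 + q) (U(q) = (2*q)*(-1 + q) = 2*q*(-1 + q))
H(g) = -11*g
S + (R(-7, 0) - U(-6))*H(10/(-2)) = 54 + ((-5/3 + (1/3)*(-7)) - 2*(-6)*(-1 - 6))*(-110/(-2)) = 54 + ((-5/3 - 7/3) - 2*(-6)*(-7))*(-110*(-1)/2) = 54 + (-4 - 1*84)*(-11*(-5)) = 54 + (-4 - 84)*55 = 54 - 88*55 = 54 - 4840 = -4786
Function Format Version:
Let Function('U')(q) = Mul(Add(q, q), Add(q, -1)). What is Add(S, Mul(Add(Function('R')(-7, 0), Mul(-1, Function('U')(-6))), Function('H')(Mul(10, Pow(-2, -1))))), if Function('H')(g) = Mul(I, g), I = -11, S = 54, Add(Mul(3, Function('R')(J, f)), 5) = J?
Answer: -4786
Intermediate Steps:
Function('R')(J, f) = Add(Rational(-5, 3), Mul(Rational(1, 3), J))
Function('U')(q) = Mul(2, q, Add(-1, q)) (Function('U')(q) = Mul(Mul(2, q), Add(-1, q)) = Mul(2, q, Add(-1, q)))
Function('H')(g) = Mul(-11, g)
Add(S, Mul(Add(Function('R')(-7, 0), Mul(-1, Function('U')(-6))), Function('H')(Mul(10, Pow(-2, -1))))) = Add(54, Mul(Add(Add(Rational(-5, 3), Mul(Rational(1, 3), -7)), Mul(-1, Mul(2, -6, Add(-1, -6)))), Mul(-11, Mul(10, Pow(-2, -1))))) = Add(54, Mul(Add(Add(Rational(-5, 3), Rational(-7, 3)), Mul(-1, Mul(2, -6, -7))), Mul(-11, Mul(10, Rational(-1, 2))))) = Add(54, Mul(Add(-4, Mul(-1, 84)), Mul(-11, -5))) = Add(54, Mul(Add(-4, -84), 55)) = Add(54, Mul(-88, 55)) = Add(54, -4840) = -4786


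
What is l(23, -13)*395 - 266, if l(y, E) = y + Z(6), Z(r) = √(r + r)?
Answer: 8819 + 790*√3 ≈ 10187.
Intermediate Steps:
Z(r) = √2*√r (Z(r) = √(2*r) = √2*√r)
l(y, E) = y + 2*√3 (l(y, E) = y + √2*√6 = y + 2*√3)
l(23, -13)*395 - 266 = (23 + 2*√3)*395 - 266 = (9085 + 790*√3) - 266 = 8819 + 790*√3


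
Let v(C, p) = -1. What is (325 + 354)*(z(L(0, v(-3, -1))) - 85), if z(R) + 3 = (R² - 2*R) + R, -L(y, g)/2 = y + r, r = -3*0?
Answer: -59752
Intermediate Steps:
r = 0
L(y, g) = -2*y (L(y, g) = -2*(y + 0) = -2*y)
z(R) = -3 + R² - R (z(R) = -3 + ((R² - 2*R) + R) = -3 + (R² - R) = -3 + R² - R)
(325 + 354)*(z(L(0, v(-3, -1))) - 85) = (325 + 354)*((-3 + (-2*0)² - (-2)*0) - 85) = 679*((-3 + 0² - 1*0) - 85) = 679*((-3 + 0 + 0) - 85) = 679*(-3 - 85) = 679*(-88) = -59752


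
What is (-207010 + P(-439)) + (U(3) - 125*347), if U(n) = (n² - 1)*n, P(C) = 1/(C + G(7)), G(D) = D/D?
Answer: -109658119/438 ≈ -2.5036e+5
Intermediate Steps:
G(D) = 1
P(C) = 1/(1 + C) (P(C) = 1/(C + 1) = 1/(1 + C))
U(n) = n*(-1 + n²) (U(n) = (-1 + n²)*n = n*(-1 + n²))
(-207010 + P(-439)) + (U(3) - 125*347) = (-207010 + 1/(1 - 439)) + ((3³ - 1*3) - 125*347) = (-207010 + 1/(-438)) + ((27 - 3) - 43375) = (-207010 - 1/438) + (24 - 43375) = -90670381/438 - 43351 = -109658119/438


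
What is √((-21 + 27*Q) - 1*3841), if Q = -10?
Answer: 2*I*√1033 ≈ 64.281*I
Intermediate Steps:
√((-21 + 27*Q) - 1*3841) = √((-21 + 27*(-10)) - 1*3841) = √((-21 - 270) - 3841) = √(-291 - 3841) = √(-4132) = 2*I*√1033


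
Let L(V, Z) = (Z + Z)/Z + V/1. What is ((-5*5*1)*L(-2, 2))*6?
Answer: 0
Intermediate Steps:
L(V, Z) = 2 + V (L(V, Z) = (2*Z)/Z + V*1 = 2 + V)
((-5*5*1)*L(-2, 2))*6 = ((-5*5*1)*(2 - 2))*6 = (-25*1*0)*6 = -25*0*6 = 0*6 = 0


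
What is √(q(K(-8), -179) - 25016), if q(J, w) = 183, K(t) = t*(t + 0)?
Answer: I*√24833 ≈ 157.58*I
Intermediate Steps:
K(t) = t² (K(t) = t*t = t²)
√(q(K(-8), -179) - 25016) = √(183 - 25016) = √(-24833) = I*√24833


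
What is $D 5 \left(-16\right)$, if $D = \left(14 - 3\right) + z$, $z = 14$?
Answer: $-2000$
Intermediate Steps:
$D = 25$ ($D = \left(14 - 3\right) + 14 = 11 + 14 = 25$)
$D 5 \left(-16\right) = 25 \cdot 5 \left(-16\right) = 125 \left(-16\right) = -2000$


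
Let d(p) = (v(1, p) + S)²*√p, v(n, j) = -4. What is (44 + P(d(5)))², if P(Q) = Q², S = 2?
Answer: 15376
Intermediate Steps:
d(p) = 4*√p (d(p) = (-4 + 2)²*√p = (-2)²*√p = 4*√p)
(44 + P(d(5)))² = (44 + (4*√5)²)² = (44 + 80)² = 124² = 15376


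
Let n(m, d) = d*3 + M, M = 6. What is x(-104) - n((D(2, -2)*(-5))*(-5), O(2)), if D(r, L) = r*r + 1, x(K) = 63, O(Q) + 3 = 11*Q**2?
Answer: -66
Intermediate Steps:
O(Q) = -3 + 11*Q**2
D(r, L) = 1 + r**2 (D(r, L) = r**2 + 1 = 1 + r**2)
n(m, d) = 6 + 3*d (n(m, d) = d*3 + 6 = 3*d + 6 = 6 + 3*d)
x(-104) - n((D(2, -2)*(-5))*(-5), O(2)) = 63 - (6 + 3*(-3 + 11*2**2)) = 63 - (6 + 3*(-3 + 11*4)) = 63 - (6 + 3*(-3 + 44)) = 63 - (6 + 3*41) = 63 - (6 + 123) = 63 - 1*129 = 63 - 129 = -66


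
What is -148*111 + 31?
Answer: -16397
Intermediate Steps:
-148*111 + 31 = -16428 + 31 = -16397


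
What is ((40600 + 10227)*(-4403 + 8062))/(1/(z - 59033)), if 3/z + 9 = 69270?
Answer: -253465726802855910/23087 ≈ -1.0979e+13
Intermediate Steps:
z = 1/23087 (z = 3/(-9 + 69270) = 3/69261 = 3*(1/69261) = 1/23087 ≈ 4.3314e-5)
((40600 + 10227)*(-4403 + 8062))/(1/(z - 59033)) = ((40600 + 10227)*(-4403 + 8062))/(1/(1/23087 - 59033)) = (50827*3659)/(1/(-1362894870/23087)) = 185975993/(-23087/1362894870) = 185975993*(-1362894870/23087) = -253465726802855910/23087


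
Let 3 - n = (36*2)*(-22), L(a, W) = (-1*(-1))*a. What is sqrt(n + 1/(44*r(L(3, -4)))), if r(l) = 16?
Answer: 1057*sqrt(11)/88 ≈ 39.837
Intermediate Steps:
L(a, W) = a (L(a, W) = 1*a = a)
n = 1587 (n = 3 - 36*2*(-22) = 3 - 72*(-22) = 3 - 1*(-1584) = 3 + 1584 = 1587)
sqrt(n + 1/(44*r(L(3, -4)))) = sqrt(1587 + 1/(44*16)) = sqrt(1587 + 1/704) = sqrt(1117249/704) = 1057*sqrt(11)/88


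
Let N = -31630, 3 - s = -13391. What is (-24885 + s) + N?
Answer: -43121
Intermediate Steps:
s = 13394 (s = 3 - 1*(-13391) = 3 + 13391 = 13394)
(-24885 + s) + N = (-24885 + 13394) - 31630 = -11491 - 31630 = -43121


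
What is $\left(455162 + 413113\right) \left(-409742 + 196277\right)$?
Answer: $-185346322875$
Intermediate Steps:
$\left(455162 + 413113\right) \left(-409742 + 196277\right) = 868275 \left(-213465\right) = -185346322875$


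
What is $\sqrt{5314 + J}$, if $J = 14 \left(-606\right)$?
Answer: $i \sqrt{3170} \approx 56.303 i$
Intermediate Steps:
$J = -8484$
$\sqrt{5314 + J} = \sqrt{5314 - 8484} = \sqrt{-3170} = i \sqrt{3170}$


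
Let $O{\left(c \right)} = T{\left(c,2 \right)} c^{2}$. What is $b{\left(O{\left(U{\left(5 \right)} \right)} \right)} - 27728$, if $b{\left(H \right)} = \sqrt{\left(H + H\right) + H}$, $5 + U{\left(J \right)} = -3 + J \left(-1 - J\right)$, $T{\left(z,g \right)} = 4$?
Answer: $-27728 + 76 \sqrt{3} \approx -27596.0$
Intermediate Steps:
$U{\left(J \right)} = -8 + J \left(-1 - J\right)$ ($U{\left(J \right)} = -5 + \left(-3 + J \left(-1 - J\right)\right) = -8 + J \left(-1 - J\right)$)
$O{\left(c \right)} = 4 c^{2}$
$b{\left(H \right)} = \sqrt{3} \sqrt{H}$ ($b{\left(H \right)} = \sqrt{2 H + H} = \sqrt{3 H} = \sqrt{3} \sqrt{H}$)
$b{\left(O{\left(U{\left(5 \right)} \right)} \right)} - 27728 = \sqrt{3} \sqrt{4 \left(-8 - 5 - 5^{2}\right)^{2}} - 27728 = \sqrt{3} \sqrt{4 \left(-8 - 5 - 25\right)^{2}} - 27728 = \sqrt{3} \sqrt{4 \left(-38\right)^{2}} - 27728 = \sqrt{3} \sqrt{4 \cdot 1444} - 27728 = \sqrt{3} \sqrt{5776} - 27728 = \sqrt{3} \cdot 76 - 27728 = 76 \sqrt{3} - 27728 = -27728 + 76 \sqrt{3}$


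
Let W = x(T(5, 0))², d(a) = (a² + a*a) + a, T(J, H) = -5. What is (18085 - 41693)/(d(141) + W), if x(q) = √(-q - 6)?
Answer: -11804/19951 ≈ -0.59165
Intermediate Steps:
d(a) = a + 2*a² (d(a) = (a² + a²) + a = 2*a² + a = a + 2*a²)
x(q) = √(-6 - q)
W = -1 (W = (√(-6 - 1*(-5)))² = (√(-6 + 5))² = (√(-1))² = I² = -1)
(18085 - 41693)/(d(141) + W) = (18085 - 41693)/(141*(1 + 2*141) - 1) = -23608/(141*(1 + 282) - 1) = -23608/(141*283 - 1) = -23608/(39903 - 1) = -23608/39902 = -23608*1/39902 = -11804/19951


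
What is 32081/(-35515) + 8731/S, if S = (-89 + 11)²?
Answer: 114900661/216073260 ≈ 0.53177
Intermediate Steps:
S = 6084 (S = (-78)² = 6084)
32081/(-35515) + 8731/S = 32081/(-35515) + 8731/6084 = 32081*(-1/35515) + 8731*(1/6084) = -32081/35515 + 8731/6084 = 114900661/216073260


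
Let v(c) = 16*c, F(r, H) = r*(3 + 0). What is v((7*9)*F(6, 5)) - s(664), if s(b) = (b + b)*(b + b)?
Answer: -1745440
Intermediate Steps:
F(r, H) = 3*r (F(r, H) = r*3 = 3*r)
s(b) = 4*b² (s(b) = (2*b)*(2*b) = 4*b²)
v((7*9)*F(6, 5)) - s(664) = 16*((7*9)*(3*6)) - 4*664² = 16*(63*18) - 4*440896 = 16*1134 - 1*1763584 = 18144 - 1763584 = -1745440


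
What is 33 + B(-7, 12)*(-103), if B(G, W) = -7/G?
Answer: -70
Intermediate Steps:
33 + B(-7, 12)*(-103) = 33 - 7/(-7)*(-103) = 33 - 7*(-⅐)*(-103) = 33 + 1*(-103) = 33 - 103 = -70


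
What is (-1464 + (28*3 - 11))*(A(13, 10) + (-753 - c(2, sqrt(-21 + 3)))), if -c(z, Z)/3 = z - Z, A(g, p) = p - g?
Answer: 1043250 + 12519*I*sqrt(2) ≈ 1.0433e+6 + 17705.0*I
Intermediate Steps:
c(z, Z) = -3*z + 3*Z (c(z, Z) = -3*(z - Z) = -3*z + 3*Z)
(-1464 + (28*3 - 11))*(A(13, 10) + (-753 - c(2, sqrt(-21 + 3)))) = (-1464 + (28*3 - 11))*((10 - 1*13) + (-753 - (-3*2 + 3*sqrt(-21 + 3)))) = (-1464 + (84 - 11))*((10 - 13) + (-753 - (-6 + 3*sqrt(-18)))) = (-1464 + 73)*(-3 + (-753 - (-6 + 3*(3*I*sqrt(2))))) = -1391*(-3 + (-753 - (-6 + 9*I*sqrt(2)))) = -1391*(-3 + (-753 + (6 - 9*I*sqrt(2)))) = -1391*(-3 + (-747 - 9*I*sqrt(2))) = -1391*(-750 - 9*I*sqrt(2)) = 1043250 + 12519*I*sqrt(2)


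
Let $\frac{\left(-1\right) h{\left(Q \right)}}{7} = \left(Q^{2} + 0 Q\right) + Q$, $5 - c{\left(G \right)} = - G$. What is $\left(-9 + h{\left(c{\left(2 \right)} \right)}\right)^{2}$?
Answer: $160801$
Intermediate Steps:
$c{\left(G \right)} = 5 + G$ ($c{\left(G \right)} = 5 - - G = 5 + G$)
$h{\left(Q \right)} = - 7 Q - 7 Q^{2}$ ($h{\left(Q \right)} = - 7 \left(\left(Q^{2} + 0 Q\right) + Q\right) = - 7 \left(\left(Q^{2} + 0\right) + Q\right) = - 7 \left(Q^{2} + Q\right) = - 7 \left(Q + Q^{2}\right) = - 7 Q - 7 Q^{2}$)
$\left(-9 + h{\left(c{\left(2 \right)} \right)}\right)^{2} = \left(-9 - 7 \left(5 + 2\right) \left(1 + \left(5 + 2\right)\right)\right)^{2} = \left(-9 - 49 \left(1 + 7\right)\right)^{2} = \left(-9 - 49 \cdot 8\right)^{2} = \left(-9 - 392\right)^{2} = \left(-401\right)^{2} = 160801$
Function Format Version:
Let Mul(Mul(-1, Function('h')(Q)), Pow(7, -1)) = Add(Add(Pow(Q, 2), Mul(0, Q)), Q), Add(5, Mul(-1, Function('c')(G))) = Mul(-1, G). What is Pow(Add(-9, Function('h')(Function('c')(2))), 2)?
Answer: 160801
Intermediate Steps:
Function('c')(G) = Add(5, G) (Function('c')(G) = Add(5, Mul(-1, Mul(-1, G))) = Add(5, G))
Function('h')(Q) = Add(Mul(-7, Q), Mul(-7, Pow(Q, 2))) (Function('h')(Q) = Mul(-7, Add(Add(Pow(Q, 2), Mul(0, Q)), Q)) = Mul(-7, Add(Add(Pow(Q, 2), 0), Q)) = Mul(-7, Add(Pow(Q, 2), Q)) = Mul(-7, Add(Q, Pow(Q, 2))) = Add(Mul(-7, Q), Mul(-7, Pow(Q, 2))))
Pow(Add(-9, Function('h')(Function('c')(2))), 2) = Pow(Add(-9, Mul(-7, Add(5, 2), Add(1, Add(5, 2)))), 2) = Pow(Add(-9, Mul(-7, 7, Add(1, 7))), 2) = Pow(Add(-9, Mul(-7, 7, 8)), 2) = Pow(Add(-9, -392), 2) = Pow(-401, 2) = 160801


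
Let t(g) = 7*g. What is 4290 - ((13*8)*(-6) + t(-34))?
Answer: 5152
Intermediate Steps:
4290 - ((13*8)*(-6) + t(-34)) = 4290 - ((13*8)*(-6) + 7*(-34)) = 4290 - (104*(-6) - 238) = 4290 - (-624 - 238) = 4290 - 1*(-862) = 4290 + 862 = 5152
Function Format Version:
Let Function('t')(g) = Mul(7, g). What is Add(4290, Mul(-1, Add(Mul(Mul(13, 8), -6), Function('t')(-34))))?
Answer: 5152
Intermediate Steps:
Add(4290, Mul(-1, Add(Mul(Mul(13, 8), -6), Function('t')(-34)))) = Add(4290, Mul(-1, Add(Mul(Mul(13, 8), -6), Mul(7, -34)))) = Add(4290, Mul(-1, Add(Mul(104, -6), -238))) = Add(4290, Mul(-1, Add(-624, -238))) = Add(4290, Mul(-1, -862)) = Add(4290, 862) = 5152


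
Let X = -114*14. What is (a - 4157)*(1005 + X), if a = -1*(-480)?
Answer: 2173107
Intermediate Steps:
a = 480
X = -1596
(a - 4157)*(1005 + X) = (480 - 4157)*(1005 - 1596) = -3677*(-591) = 2173107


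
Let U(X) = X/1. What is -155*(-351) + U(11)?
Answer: 54416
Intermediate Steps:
U(X) = X (U(X) = X*1 = X)
-155*(-351) + U(11) = -155*(-351) + 11 = 54405 + 11 = 54416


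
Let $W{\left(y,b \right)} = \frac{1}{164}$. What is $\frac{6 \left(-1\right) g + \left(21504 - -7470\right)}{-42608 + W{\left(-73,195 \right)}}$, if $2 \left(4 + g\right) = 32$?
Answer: $- \frac{1579976}{2329237} \approx -0.67832$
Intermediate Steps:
$g = 12$ ($g = -4 + \frac{1}{2} \cdot 32 = -4 + 16 = 12$)
$W{\left(y,b \right)} = \frac{1}{164}$
$\frac{6 \left(-1\right) g + \left(21504 - -7470\right)}{-42608 + W{\left(-73,195 \right)}} = \frac{6 \left(-1\right) 12 + \left(21504 - -7470\right)}{-42608 + \frac{1}{164}} = \frac{\left(-6\right) 12 + \left(21504 + 7470\right)}{- \frac{6987711}{164}} = \left(-72 + 28974\right) \left(- \frac{164}{6987711}\right) = 28902 \left(- \frac{164}{6987711}\right) = - \frac{1579976}{2329237}$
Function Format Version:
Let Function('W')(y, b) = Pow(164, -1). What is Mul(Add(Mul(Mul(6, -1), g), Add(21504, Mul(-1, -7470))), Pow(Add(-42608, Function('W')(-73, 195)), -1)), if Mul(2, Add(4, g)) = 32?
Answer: Rational(-1579976, 2329237) ≈ -0.67832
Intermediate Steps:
g = 12 (g = Add(-4, Mul(Rational(1, 2), 32)) = Add(-4, 16) = 12)
Function('W')(y, b) = Rational(1, 164)
Mul(Add(Mul(Mul(6, -1), g), Add(21504, Mul(-1, -7470))), Pow(Add(-42608, Function('W')(-73, 195)), -1)) = Mul(Add(Mul(Mul(6, -1), 12), Add(21504, Mul(-1, -7470))), Pow(Add(-42608, Rational(1, 164)), -1)) = Mul(Add(Mul(-6, 12), Add(21504, 7470)), Pow(Rational(-6987711, 164), -1)) = Mul(Add(-72, 28974), Rational(-164, 6987711)) = Mul(28902, Rational(-164, 6987711)) = Rational(-1579976, 2329237)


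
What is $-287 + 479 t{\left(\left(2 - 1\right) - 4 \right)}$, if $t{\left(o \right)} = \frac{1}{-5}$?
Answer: $- \frac{1914}{5} \approx -382.8$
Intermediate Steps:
$t{\left(o \right)} = - \frac{1}{5}$
$-287 + 479 t{\left(\left(2 - 1\right) - 4 \right)} = -287 + 479 \left(- \frac{1}{5}\right) = -287 - \frac{479}{5} = - \frac{1914}{5}$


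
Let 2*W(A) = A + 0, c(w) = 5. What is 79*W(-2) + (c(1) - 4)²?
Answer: -78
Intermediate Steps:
W(A) = A/2 (W(A) = (A + 0)/2 = A/2)
79*W(-2) + (c(1) - 4)² = 79*((½)*(-2)) + (5 - 4)² = 79*(-1) + 1² = -79 + 1 = -78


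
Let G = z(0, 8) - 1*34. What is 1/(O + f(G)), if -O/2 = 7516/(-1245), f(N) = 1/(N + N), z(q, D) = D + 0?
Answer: 64740/780419 ≈ 0.082955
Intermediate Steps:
z(q, D) = D
G = -26 (G = 8 - 1*34 = 8 - 34 = -26)
f(N) = 1/(2*N)
O = 15032/1245 (O = -15032/(-1245) = -15032*(-1)/1245 = -2*(-7516/1245) = 15032/1245 ≈ 12.074)
1/(O + f(G)) = 1/(15032/1245 + (½)/(-26)) = 1/(15032/1245 + (½)*(-1/26)) = 1/(15032/1245 - 1/52) = 1/(780419/64740) = 64740/780419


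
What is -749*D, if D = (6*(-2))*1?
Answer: 8988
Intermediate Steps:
D = -12 (D = -12*1 = -12)
-749*D = -749*(-12) = 8988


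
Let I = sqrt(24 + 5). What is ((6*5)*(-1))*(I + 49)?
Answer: -1470 - 30*sqrt(29) ≈ -1631.6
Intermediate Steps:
I = sqrt(29) ≈ 5.3852
((6*5)*(-1))*(I + 49) = ((6*5)*(-1))*(sqrt(29) + 49) = (30*(-1))*(49 + sqrt(29)) = -30*(49 + sqrt(29)) = -1470 - 30*sqrt(29)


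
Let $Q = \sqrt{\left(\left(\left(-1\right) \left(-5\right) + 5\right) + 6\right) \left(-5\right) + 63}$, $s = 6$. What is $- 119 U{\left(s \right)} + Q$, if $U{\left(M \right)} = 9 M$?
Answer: $-6426 + i \sqrt{17} \approx -6426.0 + 4.1231 i$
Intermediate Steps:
$Q = i \sqrt{17}$ ($Q = \sqrt{\left(\left(5 + 5\right) + 6\right) \left(-5\right) + 63} = \sqrt{\left(10 + 6\right) \left(-5\right) + 63} = \sqrt{16 \left(-5\right) + 63} = \sqrt{-80 + 63} = \sqrt{-17} = i \sqrt{17} \approx 4.1231 i$)
$- 119 U{\left(s \right)} + Q = - 119 \cdot 9 \cdot 6 + i \sqrt{17} = \left(-119\right) 54 + i \sqrt{17} = -6426 + i \sqrt{17}$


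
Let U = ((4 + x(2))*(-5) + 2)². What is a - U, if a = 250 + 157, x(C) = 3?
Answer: -682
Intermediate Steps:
a = 407
U = 1089 (U = ((4 + 3)*(-5) + 2)² = (7*(-5) + 2)² = (-35 + 2)² = (-33)² = 1089)
a - U = 407 - 1*1089 = 407 - 1089 = -682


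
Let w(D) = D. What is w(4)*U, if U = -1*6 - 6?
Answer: -48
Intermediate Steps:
U = -12 (U = -6 - 6 = -12)
w(4)*U = 4*(-12) = -48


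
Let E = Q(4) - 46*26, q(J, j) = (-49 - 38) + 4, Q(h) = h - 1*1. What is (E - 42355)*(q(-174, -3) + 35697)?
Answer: -1550918472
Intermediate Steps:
Q(h) = -1 + h (Q(h) = h - 1 = -1 + h)
q(J, j) = -83 (q(J, j) = -87 + 4 = -83)
E = -1193 (E = (-1 + 4) - 46*26 = 3 - 1196 = -1193)
(E - 42355)*(q(-174, -3) + 35697) = (-1193 - 42355)*(-83 + 35697) = -43548*35614 = -1550918472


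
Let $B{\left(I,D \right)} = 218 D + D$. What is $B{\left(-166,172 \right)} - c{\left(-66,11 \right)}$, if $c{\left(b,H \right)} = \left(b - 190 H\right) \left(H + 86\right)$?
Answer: $246800$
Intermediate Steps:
$B{\left(I,D \right)} = 219 D$
$c{\left(b,H \right)} = \left(86 + H\right) \left(b - 190 H\right)$ ($c{\left(b,H \right)} = \left(b - 190 H\right) \left(86 + H\right) = \left(86 + H\right) \left(b - 190 H\right)$)
$B{\left(-166,172 \right)} - c{\left(-66,11 \right)} = 219 \cdot 172 - \left(\left(-16340\right) 11 - 190 \cdot 11^{2} + 86 \left(-66\right) + 11 \left(-66\right)\right) = 37668 - \left(-179740 - 22990 - 5676 - 726\right) = 37668 - -209132 = 37668 + 209132 = 246800$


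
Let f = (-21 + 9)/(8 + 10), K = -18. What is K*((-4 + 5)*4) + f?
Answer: -218/3 ≈ -72.667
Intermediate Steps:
f = -⅔ (f = -12/18 = -12*1/18 = -⅔ ≈ -0.66667)
K*((-4 + 5)*4) + f = -18*(-4 + 5)*4 - ⅔ = -18*4 - ⅔ = -72 - ⅔ = -218/3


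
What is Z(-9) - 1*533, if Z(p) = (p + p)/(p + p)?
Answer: -532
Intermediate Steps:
Z(p) = 1 (Z(p) = (2*p)/((2*p)) = (2*p)*(1/(2*p)) = 1)
Z(-9) - 1*533 = 1 - 1*533 = 1 - 533 = -532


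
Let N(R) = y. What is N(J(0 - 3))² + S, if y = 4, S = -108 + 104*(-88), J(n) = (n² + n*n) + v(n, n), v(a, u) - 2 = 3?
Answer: -9244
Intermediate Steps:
v(a, u) = 5 (v(a, u) = 2 + 3 = 5)
J(n) = 5 + 2*n² (J(n) = (n² + n*n) + 5 = (n² + n²) + 5 = 2*n² + 5 = 5 + 2*n²)
S = -9260 (S = -108 - 9152 = -9260)
N(R) = 4
N(J(0 - 3))² + S = 4² - 9260 = 16 - 9260 = -9244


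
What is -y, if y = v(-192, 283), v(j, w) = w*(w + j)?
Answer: -25753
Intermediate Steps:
v(j, w) = w*(j + w)
y = 25753 (y = 283*(-192 + 283) = 283*91 = 25753)
-y = -1*25753 = -25753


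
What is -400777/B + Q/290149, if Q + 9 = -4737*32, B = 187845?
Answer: -144761032858/54503038905 ≈ -2.6560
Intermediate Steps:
Q = -151593 (Q = -9 - 4737*32 = -9 - 151584 = -151593)
-400777/B + Q/290149 = -400777/187845 - 151593/290149 = -144761032858/54503038905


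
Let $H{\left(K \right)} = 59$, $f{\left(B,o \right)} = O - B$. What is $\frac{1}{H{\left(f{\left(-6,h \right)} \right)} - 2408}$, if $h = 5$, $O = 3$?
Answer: $- \frac{1}{2349} \approx -0.00042571$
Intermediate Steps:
$f{\left(B,o \right)} = 3 - B$
$\frac{1}{H{\left(f{\left(-6,h \right)} \right)} - 2408} = \frac{1}{59 - 2408} = \frac{1}{-2349} = - \frac{1}{2349}$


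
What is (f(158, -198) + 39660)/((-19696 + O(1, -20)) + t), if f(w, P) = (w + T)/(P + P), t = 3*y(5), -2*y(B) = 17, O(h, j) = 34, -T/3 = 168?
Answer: -7852853/3898125 ≈ -2.0145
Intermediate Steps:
T = -504 (T = -3*168 = -504)
y(B) = -17/2 (y(B) = -½*17 = -17/2)
t = -51/2 (t = 3*(-17/2) = -51/2 ≈ -25.500)
f(w, P) = (-504 + w)/(2*P) (f(w, P) = (w - 504)/(P + P) = (-504 + w)/((2*P)) = (-504 + w)*(1/(2*P)) = (-504 + w)/(2*P))
(f(158, -198) + 39660)/((-19696 + O(1, -20)) + t) = ((½)*(-504 + 158)/(-198) + 39660)/((-19696 + 34) - 51/2) = ((½)*(-1/198)*(-346) + 39660)/(-19662 - 51/2) = (173/198 + 39660)/(-39375/2) = (7852853/198)*(-2/39375) = -7852853/3898125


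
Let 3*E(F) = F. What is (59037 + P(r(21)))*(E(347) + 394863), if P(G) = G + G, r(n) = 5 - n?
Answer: 69917148680/3 ≈ 2.3306e+10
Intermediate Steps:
E(F) = F/3
P(G) = 2*G
(59037 + P(r(21)))*(E(347) + 394863) = (59037 + 2*(5 - 1*21))*((⅓)*347 + 394863) = (59037 + 2*(5 - 21))*(347/3 + 394863) = (59037 + 2*(-16))*(1184936/3) = (59037 - 32)*(1184936/3) = 59005*(1184936/3) = 69917148680/3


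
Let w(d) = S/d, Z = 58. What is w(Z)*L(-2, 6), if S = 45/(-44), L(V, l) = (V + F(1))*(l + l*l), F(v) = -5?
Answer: 6615/1276 ≈ 5.1842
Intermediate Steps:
L(V, l) = (-5 + V)*(l + l**2) (L(V, l) = (V - 5)*(l + l*l) = (-5 + V)*(l + l**2))
S = -45/44 (S = 45*(-1/44) = -45/44 ≈ -1.0227)
w(d) = -45/(44*d)
w(Z)*L(-2, 6) = (-45/44/58)*(6*(-5 - 2 - 5*6 - 2*6)) = (-45/44*1/58)*(6*(-5 - 2 - 30 - 12)) = -135*(-49)/1276 = -45/2552*(-294) = 6615/1276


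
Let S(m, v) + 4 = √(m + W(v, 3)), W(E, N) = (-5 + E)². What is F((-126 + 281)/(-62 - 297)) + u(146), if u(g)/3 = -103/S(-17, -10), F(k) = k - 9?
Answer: -91153/5744 - 103*√13/16 ≈ -39.080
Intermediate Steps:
S(m, v) = -4 + √(m + (-5 + v)²)
F(k) = -9 + k
u(g) = -309/(-4 + 4*√13) (u(g) = 3*(-103/(-4 + √(-17 + (-5 - 10)²))) = 3*(-103/(-4 + √(-17 + (-15)²))) = 3*(-103/(-4 + √(-17 + 225))) = 3*(-103/(-4 + √208)) = 3*(-103/(-4 + 4*√13)) = -309/(-4 + 4*√13))
F((-126 + 281)/(-62 - 297)) + u(146) = (-9 + (-126 + 281)/(-62 - 297)) + (-103/16 - 103*√13/16) = (-9 + 155/(-359)) + (-103/16 - 103*√13/16) = (-9 + 155*(-1/359)) + (-103/16 - 103*√13/16) = (-9 - 155/359) + (-103/16 - 103*√13/16) = -3386/359 + (-103/16 - 103*√13/16) = -91153/5744 - 103*√13/16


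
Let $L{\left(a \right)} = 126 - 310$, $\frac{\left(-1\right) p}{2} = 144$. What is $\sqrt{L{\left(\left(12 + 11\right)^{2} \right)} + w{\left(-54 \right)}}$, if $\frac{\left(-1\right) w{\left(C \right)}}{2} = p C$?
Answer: $2 i \sqrt{7822} \approx 176.88 i$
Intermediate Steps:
$p = -288$ ($p = \left(-2\right) 144 = -288$)
$w{\left(C \right)} = 576 C$ ($w{\left(C \right)} = - 2 \left(- 288 C\right) = 576 C$)
$L{\left(a \right)} = -184$
$\sqrt{L{\left(\left(12 + 11\right)^{2} \right)} + w{\left(-54 \right)}} = \sqrt{-184 + 576 \left(-54\right)} = \sqrt{-184 - 31104} = \sqrt{-31288} = 2 i \sqrt{7822}$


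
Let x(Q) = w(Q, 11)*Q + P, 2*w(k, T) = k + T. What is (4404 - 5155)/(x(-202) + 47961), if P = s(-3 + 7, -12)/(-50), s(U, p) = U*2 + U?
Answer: -18775/1681294 ≈ -0.011167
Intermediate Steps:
s(U, p) = 3*U (s(U, p) = 2*U + U = 3*U)
w(k, T) = T/2 + k/2 (w(k, T) = (k + T)/2 = (T + k)/2 = T/2 + k/2)
P = -6/25 (P = (3*(-3 + 7))/(-50) = (3*4)*(-1/50) = 12*(-1/50) = -6/25 ≈ -0.24000)
x(Q) = -6/25 + Q*(11/2 + Q/2) (x(Q) = ((½)*11 + Q/2)*Q - 6/25 = (11/2 + Q/2)*Q - 6/25 = Q*(11/2 + Q/2) - 6/25 = -6/25 + Q*(11/2 + Q/2))
(4404 - 5155)/(x(-202) + 47961) = (4404 - 5155)/((-6/25 + (½)*(-202)*(11 - 202)) + 47961) = -751/((-6/25 + (½)*(-202)*(-191)) + 47961) = -751/((-6/25 + 19291) + 47961) = -751/(482269/25 + 47961) = -751/1681294/25 = -751*25/1681294 = -18775/1681294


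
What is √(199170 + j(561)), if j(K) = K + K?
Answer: 2*√50073 ≈ 447.54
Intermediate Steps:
j(K) = 2*K
√(199170 + j(561)) = √(199170 + 2*561) = √(199170 + 1122) = √200292 = 2*√50073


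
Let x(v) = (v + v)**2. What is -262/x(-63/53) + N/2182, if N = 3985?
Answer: -192824312/4330179 ≈ -44.530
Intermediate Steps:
x(v) = 4*v**2 (x(v) = (2*v)**2 = 4*v**2)
-262/x(-63/53) + N/2182 = -262/(4*(-63/53)**2) + 3985/2182 = -262/(4*(3969/2809)) + 3985/2182 = -262/15876/2809 + 3985/2182 = -262*2809/15876 + 3985/2182 = -367979/7938 + 3985/2182 = -192824312/4330179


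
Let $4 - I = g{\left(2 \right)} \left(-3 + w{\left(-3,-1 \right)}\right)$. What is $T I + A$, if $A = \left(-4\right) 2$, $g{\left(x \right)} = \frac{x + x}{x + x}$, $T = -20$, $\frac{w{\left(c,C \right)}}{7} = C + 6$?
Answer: $552$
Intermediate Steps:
$w{\left(c,C \right)} = 42 + 7 C$ ($w{\left(c,C \right)} = 7 \left(C + 6\right) = 7 \left(6 + C\right) = 42 + 7 C$)
$g{\left(x \right)} = 1$ ($g{\left(x \right)} = \frac{2 x}{2 x} = 2 x \frac{1}{2 x} = 1$)
$I = -28$ ($I = 4 - 1 \left(-3 + \left(42 + 7 \left(-1\right)\right)\right) = 4 - 1 \left(-3 + \left(42 - 7\right)\right) = 4 - 1 \left(-3 + 35\right) = 4 - 1 \cdot 32 = 4 - 32 = -28$)
$A = -8$
$T I + A = \left(-20\right) \left(-28\right) - 8 = 560 - 8 = 552$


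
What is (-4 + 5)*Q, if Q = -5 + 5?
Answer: 0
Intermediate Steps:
Q = 0
(-4 + 5)*Q = (-4 + 5)*0 = 1*0 = 0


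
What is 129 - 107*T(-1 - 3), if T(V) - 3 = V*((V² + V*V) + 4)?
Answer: 15216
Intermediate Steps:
T(V) = 3 + V*(4 + 2*V²) (T(V) = 3 + V*((V² + V*V) + 4) = 3 + V*((V² + V²) + 4) = 3 + V*(2*V² + 4) = 3 + V*(4 + 2*V²))
129 - 107*T(-1 - 3) = 129 - 107*(3 + 2*(-1 - 3)³ + 4*(-1 - 3)) = 129 - 107*(3 + 2*(-4)³ + 4*(-4)) = 129 - 107*(3 + 2*(-64) - 16) = 129 - 107*(3 - 128 - 16) = 129 - 107*(-141) = 129 + 15087 = 15216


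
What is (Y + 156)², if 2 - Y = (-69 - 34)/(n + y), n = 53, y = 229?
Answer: 1994426281/79524 ≈ 25080.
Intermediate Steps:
Y = 667/282 (Y = 2 - (-69 - 34)/(53 + 229) = 2 - (-103)/282 = 2 - 1*(-103/282) = 2 + 103/282 = 667/282 ≈ 2.3652)
(Y + 156)² = (667/282 + 156)² = (44659/282)² = 1994426281/79524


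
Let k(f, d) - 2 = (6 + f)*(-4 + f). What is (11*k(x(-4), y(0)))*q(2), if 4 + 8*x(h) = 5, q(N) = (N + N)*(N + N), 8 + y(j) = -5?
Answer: -15301/4 ≈ -3825.3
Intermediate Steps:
y(j) = -13 (y(j) = -8 - 5 = -13)
q(N) = 4*N² (q(N) = (2*N)*(2*N) = 4*N²)
x(h) = ⅛ (x(h) = -½ + (⅛)*5 = -½ + 5/8 = ⅛)
k(f, d) = 2 + (-4 + f)*(6 + f) (k(f, d) = 2 + (6 + f)*(-4 + f) = 2 + (-4 + f)*(6 + f))
(11*k(x(-4), y(0)))*q(2) = (11*(-22 + (⅛)² + 2*(⅛)))*(4*2²) = (11*(-22 + 1/64 + ¼))*(4*4) = (11*(-1391/64))*16 = -15301/64*16 = -15301/4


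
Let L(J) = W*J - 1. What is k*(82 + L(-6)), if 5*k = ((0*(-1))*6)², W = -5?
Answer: 0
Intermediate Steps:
k = 0 (k = ((0*(-1))*6)²/5 = (0*6)²/5 = (⅕)*0² = (⅕)*0 = 0)
L(J) = -1 - 5*J (L(J) = -5*J - 1 = -1 - 5*J)
k*(82 + L(-6)) = 0*(82 + (-1 - 5*(-6))) = 0*(82 + (-1 + 30)) = 0*(82 + 29) = 0*111 = 0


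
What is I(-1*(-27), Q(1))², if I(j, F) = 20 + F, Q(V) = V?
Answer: 441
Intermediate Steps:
I(-1*(-27), Q(1))² = (20 + 1)² = 21² = 441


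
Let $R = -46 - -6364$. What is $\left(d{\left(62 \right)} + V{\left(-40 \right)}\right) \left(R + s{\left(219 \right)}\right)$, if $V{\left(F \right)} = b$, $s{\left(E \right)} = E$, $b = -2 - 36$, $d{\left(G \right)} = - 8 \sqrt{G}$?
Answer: $-248406 - 52296 \sqrt{62} \approx -6.6019 \cdot 10^{5}$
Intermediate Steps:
$b = -38$ ($b = -2 - 36 = -38$)
$V{\left(F \right)} = -38$
$R = 6318$ ($R = -46 + 6364 = 6318$)
$\left(d{\left(62 \right)} + V{\left(-40 \right)}\right) \left(R + s{\left(219 \right)}\right) = \left(- 8 \sqrt{62} - 38\right) \left(6318 + 219\right) = \left(-38 - 8 \sqrt{62}\right) 6537 = -248406 - 52296 \sqrt{62}$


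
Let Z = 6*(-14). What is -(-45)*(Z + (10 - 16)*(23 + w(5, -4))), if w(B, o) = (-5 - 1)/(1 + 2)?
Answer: -9450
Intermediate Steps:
Z = -84
w(B, o) = -2 (w(B, o) = -6/3 = -6*⅓ = -2)
-(-45)*(Z + (10 - 16)*(23 + w(5, -4))) = -(-45)*(-84 + (10 - 16)*(23 - 2)) = -(-45)*(-84 - 6*21) = -(-45)*(-84 - 126) = -(-45)*(-210) = -1*9450 = -9450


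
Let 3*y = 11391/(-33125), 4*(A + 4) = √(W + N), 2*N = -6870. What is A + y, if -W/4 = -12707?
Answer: -136297/33125 + √47393/4 ≈ 50.310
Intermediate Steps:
N = -3435 (N = (½)*(-6870) = -3435)
W = 50828 (W = -4*(-12707) = 50828)
A = -4 + √47393/4 (A = -4 + √(50828 - 3435)/4 = -4 + √47393/4 ≈ 50.425)
y = -3797/33125 (y = (11391/(-33125))/3 = (11391*(-1/33125))/3 = (⅓)*(-11391/33125) = -3797/33125 ≈ -0.11463)
A + y = (-4 + √47393/4) - 3797/33125 = -136297/33125 + √47393/4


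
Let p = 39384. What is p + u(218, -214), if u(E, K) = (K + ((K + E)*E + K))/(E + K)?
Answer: 39495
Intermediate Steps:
u(E, K) = (2*K + E*(E + K))/(E + K) (u(E, K) = (K + ((E + K)*E + K))/(E + K) = (K + (E*(E + K) + K))/(E + K) = (K + (K + E*(E + K)))/(E + K) = (2*K + E*(E + K))/(E + K))
p + u(218, -214) = 39384 + (218² + 2*(-214) + 218*(-214))/(218 - 214) = 39384 + (47524 - 428 - 46652)/4 = 39384 + (¼)*444 = 39384 + 111 = 39495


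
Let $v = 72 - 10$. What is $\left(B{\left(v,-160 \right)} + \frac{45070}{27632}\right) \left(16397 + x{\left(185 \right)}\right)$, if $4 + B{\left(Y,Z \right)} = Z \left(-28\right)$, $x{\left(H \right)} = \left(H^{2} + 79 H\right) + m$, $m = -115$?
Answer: $\frac{2014319547511}{6908} \approx 2.9159 \cdot 10^{8}$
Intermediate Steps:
$v = 62$ ($v = 72 - 10 = 62$)
$x{\left(H \right)} = -115 + H^{2} + 79 H$ ($x{\left(H \right)} = \left(H^{2} + 79 H\right) - 115 = -115 + H^{2} + 79 H$)
$B{\left(Y,Z \right)} = -4 - 28 Z$ ($B{\left(Y,Z \right)} = -4 + Z \left(-28\right) = -4 - 28 Z$)
$\left(B{\left(v,-160 \right)} + \frac{45070}{27632}\right) \left(16397 + x{\left(185 \right)}\right) = \left(\left(-4 - -4480\right) + \frac{45070}{27632}\right) \left(16397 + \left(-115 + 185^{2} + 79 \cdot 185\right)\right) = \left(\left(-4 + 4480\right) + 45070 \cdot \frac{1}{27632}\right) \left(16397 + \left(-115 + 34225 + 14615\right)\right) = \left(4476 + \frac{22535}{13816}\right) \left(16397 + 48725\right) = \frac{61862951}{13816} \cdot 65122 = \frac{2014319547511}{6908}$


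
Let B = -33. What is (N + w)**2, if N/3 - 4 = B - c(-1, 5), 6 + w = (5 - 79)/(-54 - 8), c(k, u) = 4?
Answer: 10355524/961 ≈ 10776.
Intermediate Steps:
w = -149/31 (w = -6 + (5 - 79)/(-54 - 8) = -6 - 74/(-62) = -6 - 74*(-1/62) = -6 + 37/31 = -149/31 ≈ -4.8064)
N = -99 (N = 12 + 3*(-33 - 1*4) = 12 + 3*(-33 - 4) = 12 + 3*(-37) = 12 - 111 = -99)
(N + w)**2 = (-99 - 149/31)**2 = (-3218/31)**2 = 10355524/961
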